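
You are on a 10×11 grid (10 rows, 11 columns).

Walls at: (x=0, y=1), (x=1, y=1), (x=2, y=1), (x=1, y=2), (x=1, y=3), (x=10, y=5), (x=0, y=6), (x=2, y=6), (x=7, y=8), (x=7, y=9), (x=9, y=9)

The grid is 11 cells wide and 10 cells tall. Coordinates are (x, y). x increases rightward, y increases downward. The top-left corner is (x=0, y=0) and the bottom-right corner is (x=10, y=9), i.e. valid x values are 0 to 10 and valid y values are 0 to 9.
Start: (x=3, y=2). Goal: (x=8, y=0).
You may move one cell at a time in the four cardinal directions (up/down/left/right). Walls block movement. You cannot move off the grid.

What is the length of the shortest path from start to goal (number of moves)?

BFS from (x=3, y=2) until reaching (x=8, y=0):
  Distance 0: (x=3, y=2)
  Distance 1: (x=3, y=1), (x=2, y=2), (x=4, y=2), (x=3, y=3)
  Distance 2: (x=3, y=0), (x=4, y=1), (x=5, y=2), (x=2, y=3), (x=4, y=3), (x=3, y=4)
  Distance 3: (x=2, y=0), (x=4, y=0), (x=5, y=1), (x=6, y=2), (x=5, y=3), (x=2, y=4), (x=4, y=4), (x=3, y=5)
  Distance 4: (x=1, y=0), (x=5, y=0), (x=6, y=1), (x=7, y=2), (x=6, y=3), (x=1, y=4), (x=5, y=4), (x=2, y=5), (x=4, y=5), (x=3, y=6)
  Distance 5: (x=0, y=0), (x=6, y=0), (x=7, y=1), (x=8, y=2), (x=7, y=3), (x=0, y=4), (x=6, y=4), (x=1, y=5), (x=5, y=5), (x=4, y=6), (x=3, y=7)
  Distance 6: (x=7, y=0), (x=8, y=1), (x=9, y=2), (x=0, y=3), (x=8, y=3), (x=7, y=4), (x=0, y=5), (x=6, y=5), (x=1, y=6), (x=5, y=6), (x=2, y=7), (x=4, y=7), (x=3, y=8)
  Distance 7: (x=8, y=0), (x=9, y=1), (x=0, y=2), (x=10, y=2), (x=9, y=3), (x=8, y=4), (x=7, y=5), (x=6, y=6), (x=1, y=7), (x=5, y=7), (x=2, y=8), (x=4, y=8), (x=3, y=9)  <- goal reached here
One shortest path (7 moves): (x=3, y=2) -> (x=4, y=2) -> (x=5, y=2) -> (x=6, y=2) -> (x=7, y=2) -> (x=8, y=2) -> (x=8, y=1) -> (x=8, y=0)

Answer: Shortest path length: 7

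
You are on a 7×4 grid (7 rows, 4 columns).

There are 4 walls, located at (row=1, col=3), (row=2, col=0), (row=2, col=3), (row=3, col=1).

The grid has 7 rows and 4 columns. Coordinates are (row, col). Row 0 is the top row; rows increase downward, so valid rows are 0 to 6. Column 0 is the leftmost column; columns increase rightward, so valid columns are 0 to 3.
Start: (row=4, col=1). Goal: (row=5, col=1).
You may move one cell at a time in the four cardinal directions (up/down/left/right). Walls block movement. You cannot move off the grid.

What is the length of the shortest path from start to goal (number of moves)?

Answer: Shortest path length: 1

Derivation:
BFS from (row=4, col=1) until reaching (row=5, col=1):
  Distance 0: (row=4, col=1)
  Distance 1: (row=4, col=0), (row=4, col=2), (row=5, col=1)  <- goal reached here
One shortest path (1 moves): (row=4, col=1) -> (row=5, col=1)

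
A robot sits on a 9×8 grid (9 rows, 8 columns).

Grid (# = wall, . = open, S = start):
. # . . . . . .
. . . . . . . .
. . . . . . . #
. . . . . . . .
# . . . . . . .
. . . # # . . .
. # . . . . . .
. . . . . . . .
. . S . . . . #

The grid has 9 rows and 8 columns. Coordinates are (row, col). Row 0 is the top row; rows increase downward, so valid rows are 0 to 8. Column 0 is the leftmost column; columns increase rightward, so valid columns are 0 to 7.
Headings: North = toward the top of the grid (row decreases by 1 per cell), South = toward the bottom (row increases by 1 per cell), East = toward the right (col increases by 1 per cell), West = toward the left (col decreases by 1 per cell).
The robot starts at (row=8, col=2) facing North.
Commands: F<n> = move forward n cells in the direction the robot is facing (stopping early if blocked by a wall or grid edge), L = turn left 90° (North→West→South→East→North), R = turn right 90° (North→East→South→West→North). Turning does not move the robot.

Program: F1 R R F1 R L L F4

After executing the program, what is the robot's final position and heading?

Start: (row=8, col=2), facing North
  F1: move forward 1, now at (row=7, col=2)
  R: turn right, now facing East
  R: turn right, now facing South
  F1: move forward 1, now at (row=8, col=2)
  R: turn right, now facing West
  L: turn left, now facing South
  L: turn left, now facing East
  F4: move forward 4, now at (row=8, col=6)
Final: (row=8, col=6), facing East

Answer: Final position: (row=8, col=6), facing East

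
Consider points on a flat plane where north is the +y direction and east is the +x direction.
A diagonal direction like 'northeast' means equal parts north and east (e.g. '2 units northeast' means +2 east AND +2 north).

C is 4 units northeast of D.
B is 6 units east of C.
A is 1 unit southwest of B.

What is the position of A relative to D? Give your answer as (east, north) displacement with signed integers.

Place D at the origin (east=0, north=0).
  C is 4 units northeast of D: delta (east=+4, north=+4); C at (east=4, north=4).
  B is 6 units east of C: delta (east=+6, north=+0); B at (east=10, north=4).
  A is 1 unit southwest of B: delta (east=-1, north=-1); A at (east=9, north=3).
Therefore A relative to D: (east=9, north=3).

Answer: A is at (east=9, north=3) relative to D.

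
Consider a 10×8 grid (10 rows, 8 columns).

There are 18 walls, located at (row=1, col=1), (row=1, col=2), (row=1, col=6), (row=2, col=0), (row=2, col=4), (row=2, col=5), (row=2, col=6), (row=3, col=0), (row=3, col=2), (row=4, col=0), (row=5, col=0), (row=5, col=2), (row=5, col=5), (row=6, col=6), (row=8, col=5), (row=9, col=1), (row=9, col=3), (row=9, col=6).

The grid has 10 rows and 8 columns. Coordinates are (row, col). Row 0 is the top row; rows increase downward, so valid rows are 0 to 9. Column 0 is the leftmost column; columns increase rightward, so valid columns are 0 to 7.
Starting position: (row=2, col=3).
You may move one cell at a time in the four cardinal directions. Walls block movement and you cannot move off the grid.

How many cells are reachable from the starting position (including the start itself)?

Answer: Reachable cells: 62

Derivation:
BFS flood-fill from (row=2, col=3):
  Distance 0: (row=2, col=3)
  Distance 1: (row=1, col=3), (row=2, col=2), (row=3, col=3)
  Distance 2: (row=0, col=3), (row=1, col=4), (row=2, col=1), (row=3, col=4), (row=4, col=3)
  Distance 3: (row=0, col=2), (row=0, col=4), (row=1, col=5), (row=3, col=1), (row=3, col=5), (row=4, col=2), (row=4, col=4), (row=5, col=3)
  Distance 4: (row=0, col=1), (row=0, col=5), (row=3, col=6), (row=4, col=1), (row=4, col=5), (row=5, col=4), (row=6, col=3)
  Distance 5: (row=0, col=0), (row=0, col=6), (row=3, col=7), (row=4, col=6), (row=5, col=1), (row=6, col=2), (row=6, col=4), (row=7, col=3)
  Distance 6: (row=0, col=7), (row=1, col=0), (row=2, col=7), (row=4, col=7), (row=5, col=6), (row=6, col=1), (row=6, col=5), (row=7, col=2), (row=7, col=4), (row=8, col=3)
  Distance 7: (row=1, col=7), (row=5, col=7), (row=6, col=0), (row=7, col=1), (row=7, col=5), (row=8, col=2), (row=8, col=4)
  Distance 8: (row=6, col=7), (row=7, col=0), (row=7, col=6), (row=8, col=1), (row=9, col=2), (row=9, col=4)
  Distance 9: (row=7, col=7), (row=8, col=0), (row=8, col=6), (row=9, col=5)
  Distance 10: (row=8, col=7), (row=9, col=0)
  Distance 11: (row=9, col=7)
Total reachable: 62 (grid has 62 open cells total)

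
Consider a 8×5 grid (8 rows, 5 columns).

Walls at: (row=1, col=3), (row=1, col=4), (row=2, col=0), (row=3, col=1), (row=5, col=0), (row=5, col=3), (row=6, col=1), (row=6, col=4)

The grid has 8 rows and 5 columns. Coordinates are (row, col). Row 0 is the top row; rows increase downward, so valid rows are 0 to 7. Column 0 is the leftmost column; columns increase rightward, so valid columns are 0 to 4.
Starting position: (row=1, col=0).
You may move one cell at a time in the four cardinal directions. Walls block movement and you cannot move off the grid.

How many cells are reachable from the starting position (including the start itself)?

Answer: Reachable cells: 32

Derivation:
BFS flood-fill from (row=1, col=0):
  Distance 0: (row=1, col=0)
  Distance 1: (row=0, col=0), (row=1, col=1)
  Distance 2: (row=0, col=1), (row=1, col=2), (row=2, col=1)
  Distance 3: (row=0, col=2), (row=2, col=2)
  Distance 4: (row=0, col=3), (row=2, col=3), (row=3, col=2)
  Distance 5: (row=0, col=4), (row=2, col=4), (row=3, col=3), (row=4, col=2)
  Distance 6: (row=3, col=4), (row=4, col=1), (row=4, col=3), (row=5, col=2)
  Distance 7: (row=4, col=0), (row=4, col=4), (row=5, col=1), (row=6, col=2)
  Distance 8: (row=3, col=0), (row=5, col=4), (row=6, col=3), (row=7, col=2)
  Distance 9: (row=7, col=1), (row=7, col=3)
  Distance 10: (row=7, col=0), (row=7, col=4)
  Distance 11: (row=6, col=0)
Total reachable: 32 (grid has 32 open cells total)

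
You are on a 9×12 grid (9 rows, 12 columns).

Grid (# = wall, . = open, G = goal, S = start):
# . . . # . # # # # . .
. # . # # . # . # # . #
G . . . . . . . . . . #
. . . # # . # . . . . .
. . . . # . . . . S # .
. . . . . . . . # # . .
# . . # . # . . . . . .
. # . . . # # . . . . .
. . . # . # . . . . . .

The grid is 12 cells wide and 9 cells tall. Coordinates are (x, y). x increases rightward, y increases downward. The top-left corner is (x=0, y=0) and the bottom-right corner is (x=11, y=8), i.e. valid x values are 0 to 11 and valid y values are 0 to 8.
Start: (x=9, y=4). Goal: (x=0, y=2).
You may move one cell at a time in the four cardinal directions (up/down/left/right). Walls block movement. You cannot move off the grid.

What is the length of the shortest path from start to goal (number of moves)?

Answer: Shortest path length: 11

Derivation:
BFS from (x=9, y=4) until reaching (x=0, y=2):
  Distance 0: (x=9, y=4)
  Distance 1: (x=9, y=3), (x=8, y=4)
  Distance 2: (x=9, y=2), (x=8, y=3), (x=10, y=3), (x=7, y=4)
  Distance 3: (x=8, y=2), (x=10, y=2), (x=7, y=3), (x=11, y=3), (x=6, y=4), (x=7, y=5)
  Distance 4: (x=10, y=1), (x=7, y=2), (x=5, y=4), (x=11, y=4), (x=6, y=5), (x=7, y=6)
  Distance 5: (x=10, y=0), (x=7, y=1), (x=6, y=2), (x=5, y=3), (x=5, y=5), (x=11, y=5), (x=6, y=6), (x=8, y=6), (x=7, y=7)
  Distance 6: (x=11, y=0), (x=5, y=2), (x=4, y=5), (x=10, y=5), (x=9, y=6), (x=11, y=6), (x=8, y=7), (x=7, y=8)
  Distance 7: (x=5, y=1), (x=4, y=2), (x=3, y=5), (x=4, y=6), (x=10, y=6), (x=9, y=7), (x=11, y=7), (x=6, y=8), (x=8, y=8)
  Distance 8: (x=5, y=0), (x=3, y=2), (x=3, y=4), (x=2, y=5), (x=4, y=7), (x=10, y=7), (x=9, y=8), (x=11, y=8)
  Distance 9: (x=2, y=2), (x=2, y=4), (x=1, y=5), (x=2, y=6), (x=3, y=7), (x=4, y=8), (x=10, y=8)
  Distance 10: (x=2, y=1), (x=1, y=2), (x=2, y=3), (x=1, y=4), (x=0, y=5), (x=1, y=6), (x=2, y=7)
  Distance 11: (x=2, y=0), (x=0, y=2), (x=1, y=3), (x=0, y=4), (x=2, y=8)  <- goal reached here
One shortest path (11 moves): (x=9, y=4) -> (x=8, y=4) -> (x=7, y=4) -> (x=6, y=4) -> (x=5, y=4) -> (x=5, y=3) -> (x=5, y=2) -> (x=4, y=2) -> (x=3, y=2) -> (x=2, y=2) -> (x=1, y=2) -> (x=0, y=2)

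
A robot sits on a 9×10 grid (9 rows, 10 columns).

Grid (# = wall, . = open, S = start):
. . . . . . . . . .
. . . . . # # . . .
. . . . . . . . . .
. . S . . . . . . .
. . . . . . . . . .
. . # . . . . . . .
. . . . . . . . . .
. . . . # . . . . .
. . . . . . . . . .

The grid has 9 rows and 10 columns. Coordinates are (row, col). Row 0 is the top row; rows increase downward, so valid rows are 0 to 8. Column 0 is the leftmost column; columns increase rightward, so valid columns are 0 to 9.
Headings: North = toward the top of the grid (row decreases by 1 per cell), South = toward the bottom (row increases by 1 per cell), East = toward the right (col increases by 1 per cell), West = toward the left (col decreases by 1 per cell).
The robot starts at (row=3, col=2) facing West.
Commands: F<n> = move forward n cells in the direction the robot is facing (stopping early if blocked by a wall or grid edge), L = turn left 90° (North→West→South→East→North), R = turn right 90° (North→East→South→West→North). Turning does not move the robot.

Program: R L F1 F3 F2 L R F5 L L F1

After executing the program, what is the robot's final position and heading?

Answer: Final position: (row=3, col=1), facing East

Derivation:
Start: (row=3, col=2), facing West
  R: turn right, now facing North
  L: turn left, now facing West
  F1: move forward 1, now at (row=3, col=1)
  F3: move forward 1/3 (blocked), now at (row=3, col=0)
  F2: move forward 0/2 (blocked), now at (row=3, col=0)
  L: turn left, now facing South
  R: turn right, now facing West
  F5: move forward 0/5 (blocked), now at (row=3, col=0)
  L: turn left, now facing South
  L: turn left, now facing East
  F1: move forward 1, now at (row=3, col=1)
Final: (row=3, col=1), facing East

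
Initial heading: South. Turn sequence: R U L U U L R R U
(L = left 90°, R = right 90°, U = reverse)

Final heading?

Start: South
  R (right (90° clockwise)) -> West
  U (U-turn (180°)) -> East
  L (left (90° counter-clockwise)) -> North
  U (U-turn (180°)) -> South
  U (U-turn (180°)) -> North
  L (left (90° counter-clockwise)) -> West
  R (right (90° clockwise)) -> North
  R (right (90° clockwise)) -> East
  U (U-turn (180°)) -> West
Final: West

Answer: Final heading: West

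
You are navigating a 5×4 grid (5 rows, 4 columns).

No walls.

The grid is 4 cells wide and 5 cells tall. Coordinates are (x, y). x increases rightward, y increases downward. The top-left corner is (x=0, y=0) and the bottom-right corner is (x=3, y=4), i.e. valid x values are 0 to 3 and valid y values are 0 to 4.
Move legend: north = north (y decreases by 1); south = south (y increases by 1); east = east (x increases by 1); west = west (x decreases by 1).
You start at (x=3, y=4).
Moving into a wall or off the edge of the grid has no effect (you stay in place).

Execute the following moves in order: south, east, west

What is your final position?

Start: (x=3, y=4)
  south (south): blocked, stay at (x=3, y=4)
  east (east): blocked, stay at (x=3, y=4)
  west (west): (x=3, y=4) -> (x=2, y=4)
Final: (x=2, y=4)

Answer: Final position: (x=2, y=4)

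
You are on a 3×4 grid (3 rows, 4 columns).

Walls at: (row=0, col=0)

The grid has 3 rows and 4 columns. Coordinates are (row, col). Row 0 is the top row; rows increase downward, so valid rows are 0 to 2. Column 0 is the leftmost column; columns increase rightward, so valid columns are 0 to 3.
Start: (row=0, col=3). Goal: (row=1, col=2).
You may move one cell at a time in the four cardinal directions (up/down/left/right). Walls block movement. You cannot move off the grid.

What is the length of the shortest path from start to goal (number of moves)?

BFS from (row=0, col=3) until reaching (row=1, col=2):
  Distance 0: (row=0, col=3)
  Distance 1: (row=0, col=2), (row=1, col=3)
  Distance 2: (row=0, col=1), (row=1, col=2), (row=2, col=3)  <- goal reached here
One shortest path (2 moves): (row=0, col=3) -> (row=0, col=2) -> (row=1, col=2)

Answer: Shortest path length: 2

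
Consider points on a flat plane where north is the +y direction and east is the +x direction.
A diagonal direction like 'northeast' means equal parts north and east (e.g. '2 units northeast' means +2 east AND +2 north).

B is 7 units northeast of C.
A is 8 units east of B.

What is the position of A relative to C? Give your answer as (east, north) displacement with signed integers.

Answer: A is at (east=15, north=7) relative to C.

Derivation:
Place C at the origin (east=0, north=0).
  B is 7 units northeast of C: delta (east=+7, north=+7); B at (east=7, north=7).
  A is 8 units east of B: delta (east=+8, north=+0); A at (east=15, north=7).
Therefore A relative to C: (east=15, north=7).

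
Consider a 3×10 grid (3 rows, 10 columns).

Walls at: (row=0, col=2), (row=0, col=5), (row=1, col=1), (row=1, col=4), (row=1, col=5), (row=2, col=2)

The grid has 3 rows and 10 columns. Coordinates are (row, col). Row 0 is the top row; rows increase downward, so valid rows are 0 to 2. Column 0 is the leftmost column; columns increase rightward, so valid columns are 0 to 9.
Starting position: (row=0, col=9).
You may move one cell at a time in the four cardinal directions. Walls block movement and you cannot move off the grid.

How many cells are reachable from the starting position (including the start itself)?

Answer: Reachable cells: 19

Derivation:
BFS flood-fill from (row=0, col=9):
  Distance 0: (row=0, col=9)
  Distance 1: (row=0, col=8), (row=1, col=9)
  Distance 2: (row=0, col=7), (row=1, col=8), (row=2, col=9)
  Distance 3: (row=0, col=6), (row=1, col=7), (row=2, col=8)
  Distance 4: (row=1, col=6), (row=2, col=7)
  Distance 5: (row=2, col=6)
  Distance 6: (row=2, col=5)
  Distance 7: (row=2, col=4)
  Distance 8: (row=2, col=3)
  Distance 9: (row=1, col=3)
  Distance 10: (row=0, col=3), (row=1, col=2)
  Distance 11: (row=0, col=4)
Total reachable: 19 (grid has 24 open cells total)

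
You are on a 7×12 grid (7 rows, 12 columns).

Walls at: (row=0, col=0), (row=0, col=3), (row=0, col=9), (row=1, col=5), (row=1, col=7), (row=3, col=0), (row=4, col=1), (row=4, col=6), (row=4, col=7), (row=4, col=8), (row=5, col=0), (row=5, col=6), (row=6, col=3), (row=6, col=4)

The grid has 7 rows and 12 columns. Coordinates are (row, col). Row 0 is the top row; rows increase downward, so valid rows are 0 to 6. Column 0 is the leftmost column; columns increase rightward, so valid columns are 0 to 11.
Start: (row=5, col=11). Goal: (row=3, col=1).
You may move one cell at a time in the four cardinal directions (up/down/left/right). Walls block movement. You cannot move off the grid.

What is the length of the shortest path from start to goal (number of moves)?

BFS from (row=5, col=11) until reaching (row=3, col=1):
  Distance 0: (row=5, col=11)
  Distance 1: (row=4, col=11), (row=5, col=10), (row=6, col=11)
  Distance 2: (row=3, col=11), (row=4, col=10), (row=5, col=9), (row=6, col=10)
  Distance 3: (row=2, col=11), (row=3, col=10), (row=4, col=9), (row=5, col=8), (row=6, col=9)
  Distance 4: (row=1, col=11), (row=2, col=10), (row=3, col=9), (row=5, col=7), (row=6, col=8)
  Distance 5: (row=0, col=11), (row=1, col=10), (row=2, col=9), (row=3, col=8), (row=6, col=7)
  Distance 6: (row=0, col=10), (row=1, col=9), (row=2, col=8), (row=3, col=7), (row=6, col=6)
  Distance 7: (row=1, col=8), (row=2, col=7), (row=3, col=6), (row=6, col=5)
  Distance 8: (row=0, col=8), (row=2, col=6), (row=3, col=5), (row=5, col=5)
  Distance 9: (row=0, col=7), (row=1, col=6), (row=2, col=5), (row=3, col=4), (row=4, col=5), (row=5, col=4)
  Distance 10: (row=0, col=6), (row=2, col=4), (row=3, col=3), (row=4, col=4), (row=5, col=3)
  Distance 11: (row=0, col=5), (row=1, col=4), (row=2, col=3), (row=3, col=2), (row=4, col=3), (row=5, col=2)
  Distance 12: (row=0, col=4), (row=1, col=3), (row=2, col=2), (row=3, col=1), (row=4, col=2), (row=5, col=1), (row=6, col=2)  <- goal reached here
One shortest path (12 moves): (row=5, col=11) -> (row=5, col=10) -> (row=5, col=9) -> (row=4, col=9) -> (row=3, col=9) -> (row=3, col=8) -> (row=3, col=7) -> (row=3, col=6) -> (row=3, col=5) -> (row=3, col=4) -> (row=3, col=3) -> (row=3, col=2) -> (row=3, col=1)

Answer: Shortest path length: 12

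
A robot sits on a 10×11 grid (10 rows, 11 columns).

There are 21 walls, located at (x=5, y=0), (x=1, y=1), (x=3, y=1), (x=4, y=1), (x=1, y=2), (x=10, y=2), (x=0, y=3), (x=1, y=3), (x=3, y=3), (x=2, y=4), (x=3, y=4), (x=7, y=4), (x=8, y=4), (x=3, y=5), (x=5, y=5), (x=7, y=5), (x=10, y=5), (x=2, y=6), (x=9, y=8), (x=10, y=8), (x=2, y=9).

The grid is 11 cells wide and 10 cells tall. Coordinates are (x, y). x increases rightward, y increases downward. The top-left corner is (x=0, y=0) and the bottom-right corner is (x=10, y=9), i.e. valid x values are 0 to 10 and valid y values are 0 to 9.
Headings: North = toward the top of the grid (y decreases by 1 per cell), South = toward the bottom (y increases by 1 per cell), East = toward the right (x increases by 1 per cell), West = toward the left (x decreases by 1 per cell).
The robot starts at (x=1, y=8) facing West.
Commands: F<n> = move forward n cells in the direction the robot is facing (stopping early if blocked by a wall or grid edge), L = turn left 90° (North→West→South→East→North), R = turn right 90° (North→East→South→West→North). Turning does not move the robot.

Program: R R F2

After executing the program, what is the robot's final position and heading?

Answer: Final position: (x=3, y=8), facing East

Derivation:
Start: (x=1, y=8), facing West
  R: turn right, now facing North
  R: turn right, now facing East
  F2: move forward 2, now at (x=3, y=8)
Final: (x=3, y=8), facing East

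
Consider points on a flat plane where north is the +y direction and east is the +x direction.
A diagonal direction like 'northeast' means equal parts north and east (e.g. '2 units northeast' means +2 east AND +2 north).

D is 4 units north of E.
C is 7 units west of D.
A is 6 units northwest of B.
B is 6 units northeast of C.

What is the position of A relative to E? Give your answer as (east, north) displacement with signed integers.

Place E at the origin (east=0, north=0).
  D is 4 units north of E: delta (east=+0, north=+4); D at (east=0, north=4).
  C is 7 units west of D: delta (east=-7, north=+0); C at (east=-7, north=4).
  B is 6 units northeast of C: delta (east=+6, north=+6); B at (east=-1, north=10).
  A is 6 units northwest of B: delta (east=-6, north=+6); A at (east=-7, north=16).
Therefore A relative to E: (east=-7, north=16).

Answer: A is at (east=-7, north=16) relative to E.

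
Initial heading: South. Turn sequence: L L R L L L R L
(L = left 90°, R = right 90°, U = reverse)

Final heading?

Start: South
  L (left (90° counter-clockwise)) -> East
  L (left (90° counter-clockwise)) -> North
  R (right (90° clockwise)) -> East
  L (left (90° counter-clockwise)) -> North
  L (left (90° counter-clockwise)) -> West
  L (left (90° counter-clockwise)) -> South
  R (right (90° clockwise)) -> West
  L (left (90° counter-clockwise)) -> South
Final: South

Answer: Final heading: South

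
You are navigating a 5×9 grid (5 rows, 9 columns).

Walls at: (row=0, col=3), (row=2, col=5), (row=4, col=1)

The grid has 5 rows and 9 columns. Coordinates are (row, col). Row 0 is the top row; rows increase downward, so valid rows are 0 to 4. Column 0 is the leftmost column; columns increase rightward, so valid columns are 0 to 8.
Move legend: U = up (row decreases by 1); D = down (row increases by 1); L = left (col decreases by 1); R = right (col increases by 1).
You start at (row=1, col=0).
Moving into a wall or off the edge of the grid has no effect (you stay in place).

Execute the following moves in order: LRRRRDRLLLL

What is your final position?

Answer: Final position: (row=2, col=0)

Derivation:
Start: (row=1, col=0)
  L (left): blocked, stay at (row=1, col=0)
  R (right): (row=1, col=0) -> (row=1, col=1)
  R (right): (row=1, col=1) -> (row=1, col=2)
  R (right): (row=1, col=2) -> (row=1, col=3)
  R (right): (row=1, col=3) -> (row=1, col=4)
  D (down): (row=1, col=4) -> (row=2, col=4)
  R (right): blocked, stay at (row=2, col=4)
  L (left): (row=2, col=4) -> (row=2, col=3)
  L (left): (row=2, col=3) -> (row=2, col=2)
  L (left): (row=2, col=2) -> (row=2, col=1)
  L (left): (row=2, col=1) -> (row=2, col=0)
Final: (row=2, col=0)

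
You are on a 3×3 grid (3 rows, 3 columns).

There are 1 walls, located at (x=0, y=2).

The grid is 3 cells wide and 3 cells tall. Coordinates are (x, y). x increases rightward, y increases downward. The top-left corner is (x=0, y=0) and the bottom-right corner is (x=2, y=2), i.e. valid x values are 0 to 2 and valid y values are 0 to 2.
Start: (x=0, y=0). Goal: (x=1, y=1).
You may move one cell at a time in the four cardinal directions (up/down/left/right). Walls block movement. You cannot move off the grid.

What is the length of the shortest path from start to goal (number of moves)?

Answer: Shortest path length: 2

Derivation:
BFS from (x=0, y=0) until reaching (x=1, y=1):
  Distance 0: (x=0, y=0)
  Distance 1: (x=1, y=0), (x=0, y=1)
  Distance 2: (x=2, y=0), (x=1, y=1)  <- goal reached here
One shortest path (2 moves): (x=0, y=0) -> (x=1, y=0) -> (x=1, y=1)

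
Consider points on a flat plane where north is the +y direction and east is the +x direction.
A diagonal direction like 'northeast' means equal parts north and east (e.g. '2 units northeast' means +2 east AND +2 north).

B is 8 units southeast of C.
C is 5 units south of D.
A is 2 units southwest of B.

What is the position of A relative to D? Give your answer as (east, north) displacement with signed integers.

Answer: A is at (east=6, north=-15) relative to D.

Derivation:
Place D at the origin (east=0, north=0).
  C is 5 units south of D: delta (east=+0, north=-5); C at (east=0, north=-5).
  B is 8 units southeast of C: delta (east=+8, north=-8); B at (east=8, north=-13).
  A is 2 units southwest of B: delta (east=-2, north=-2); A at (east=6, north=-15).
Therefore A relative to D: (east=6, north=-15).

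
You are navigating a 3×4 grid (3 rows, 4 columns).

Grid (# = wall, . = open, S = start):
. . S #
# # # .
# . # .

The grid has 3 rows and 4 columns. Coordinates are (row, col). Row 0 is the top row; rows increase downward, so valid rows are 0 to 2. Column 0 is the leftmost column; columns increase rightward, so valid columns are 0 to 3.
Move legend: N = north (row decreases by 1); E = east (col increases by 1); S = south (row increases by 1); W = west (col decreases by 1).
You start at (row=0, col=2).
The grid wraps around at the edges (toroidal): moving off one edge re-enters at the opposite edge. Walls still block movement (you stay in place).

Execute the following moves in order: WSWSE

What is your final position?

Start: (row=0, col=2)
  W (west): (row=0, col=2) -> (row=0, col=1)
  S (south): blocked, stay at (row=0, col=1)
  W (west): (row=0, col=1) -> (row=0, col=0)
  S (south): blocked, stay at (row=0, col=0)
  E (east): (row=0, col=0) -> (row=0, col=1)
Final: (row=0, col=1)

Answer: Final position: (row=0, col=1)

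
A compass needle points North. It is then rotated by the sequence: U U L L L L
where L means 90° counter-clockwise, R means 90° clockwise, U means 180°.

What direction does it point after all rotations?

Start: North
  U (U-turn (180°)) -> South
  U (U-turn (180°)) -> North
  L (left (90° counter-clockwise)) -> West
  L (left (90° counter-clockwise)) -> South
  L (left (90° counter-clockwise)) -> East
  L (left (90° counter-clockwise)) -> North
Final: North

Answer: Final heading: North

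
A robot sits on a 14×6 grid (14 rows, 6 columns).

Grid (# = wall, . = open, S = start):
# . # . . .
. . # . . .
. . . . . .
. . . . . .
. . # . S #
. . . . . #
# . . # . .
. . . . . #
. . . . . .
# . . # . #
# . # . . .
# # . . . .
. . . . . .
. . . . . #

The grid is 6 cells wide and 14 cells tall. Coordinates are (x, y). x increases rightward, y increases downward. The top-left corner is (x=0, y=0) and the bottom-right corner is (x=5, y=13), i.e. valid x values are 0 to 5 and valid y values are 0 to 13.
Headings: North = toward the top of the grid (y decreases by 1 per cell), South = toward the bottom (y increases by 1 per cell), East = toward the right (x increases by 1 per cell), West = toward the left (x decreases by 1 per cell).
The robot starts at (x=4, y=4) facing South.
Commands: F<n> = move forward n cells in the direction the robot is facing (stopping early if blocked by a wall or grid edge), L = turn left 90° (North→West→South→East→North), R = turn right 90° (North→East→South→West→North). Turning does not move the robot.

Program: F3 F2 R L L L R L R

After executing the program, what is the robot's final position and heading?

Start: (x=4, y=4), facing South
  F3: move forward 3, now at (x=4, y=7)
  F2: move forward 2, now at (x=4, y=9)
  R: turn right, now facing West
  L: turn left, now facing South
  L: turn left, now facing East
  L: turn left, now facing North
  R: turn right, now facing East
  L: turn left, now facing North
  R: turn right, now facing East
Final: (x=4, y=9), facing East

Answer: Final position: (x=4, y=9), facing East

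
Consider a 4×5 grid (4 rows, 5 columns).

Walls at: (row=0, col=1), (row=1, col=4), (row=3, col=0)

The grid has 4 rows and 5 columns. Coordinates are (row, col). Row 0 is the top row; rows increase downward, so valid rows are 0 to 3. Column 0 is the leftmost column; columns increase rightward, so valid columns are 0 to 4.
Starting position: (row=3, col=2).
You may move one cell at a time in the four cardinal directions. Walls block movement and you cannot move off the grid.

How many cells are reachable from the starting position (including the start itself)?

BFS flood-fill from (row=3, col=2):
  Distance 0: (row=3, col=2)
  Distance 1: (row=2, col=2), (row=3, col=1), (row=3, col=3)
  Distance 2: (row=1, col=2), (row=2, col=1), (row=2, col=3), (row=3, col=4)
  Distance 3: (row=0, col=2), (row=1, col=1), (row=1, col=3), (row=2, col=0), (row=2, col=4)
  Distance 4: (row=0, col=3), (row=1, col=0)
  Distance 5: (row=0, col=0), (row=0, col=4)
Total reachable: 17 (grid has 17 open cells total)

Answer: Reachable cells: 17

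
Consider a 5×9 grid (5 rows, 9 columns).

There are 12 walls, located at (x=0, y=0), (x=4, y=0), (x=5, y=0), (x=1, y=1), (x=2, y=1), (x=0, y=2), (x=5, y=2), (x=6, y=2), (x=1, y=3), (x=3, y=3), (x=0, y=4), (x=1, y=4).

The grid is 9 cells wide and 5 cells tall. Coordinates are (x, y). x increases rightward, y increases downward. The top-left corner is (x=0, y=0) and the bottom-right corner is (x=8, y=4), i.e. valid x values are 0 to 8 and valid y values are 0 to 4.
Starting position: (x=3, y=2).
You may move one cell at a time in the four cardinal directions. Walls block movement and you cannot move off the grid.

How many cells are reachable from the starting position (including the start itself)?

Answer: Reachable cells: 31

Derivation:
BFS flood-fill from (x=3, y=2):
  Distance 0: (x=3, y=2)
  Distance 1: (x=3, y=1), (x=2, y=2), (x=4, y=2)
  Distance 2: (x=3, y=0), (x=4, y=1), (x=1, y=2), (x=2, y=3), (x=4, y=3)
  Distance 3: (x=2, y=0), (x=5, y=1), (x=5, y=3), (x=2, y=4), (x=4, y=4)
  Distance 4: (x=1, y=0), (x=6, y=1), (x=6, y=3), (x=3, y=4), (x=5, y=4)
  Distance 5: (x=6, y=0), (x=7, y=1), (x=7, y=3), (x=6, y=4)
  Distance 6: (x=7, y=0), (x=8, y=1), (x=7, y=2), (x=8, y=3), (x=7, y=4)
  Distance 7: (x=8, y=0), (x=8, y=2), (x=8, y=4)
Total reachable: 31 (grid has 33 open cells total)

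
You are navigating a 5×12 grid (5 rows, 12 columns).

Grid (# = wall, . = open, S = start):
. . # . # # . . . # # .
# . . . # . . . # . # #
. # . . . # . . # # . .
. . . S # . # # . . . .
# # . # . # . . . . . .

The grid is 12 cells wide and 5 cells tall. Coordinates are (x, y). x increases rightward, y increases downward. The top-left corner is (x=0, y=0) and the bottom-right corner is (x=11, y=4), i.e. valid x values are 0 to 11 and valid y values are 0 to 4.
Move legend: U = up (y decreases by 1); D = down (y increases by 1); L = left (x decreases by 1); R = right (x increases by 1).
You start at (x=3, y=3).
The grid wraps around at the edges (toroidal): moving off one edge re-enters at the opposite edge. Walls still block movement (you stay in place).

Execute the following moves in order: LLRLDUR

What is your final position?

Start: (x=3, y=3)
  L (left): (x=3, y=3) -> (x=2, y=3)
  L (left): (x=2, y=3) -> (x=1, y=3)
  R (right): (x=1, y=3) -> (x=2, y=3)
  L (left): (x=2, y=3) -> (x=1, y=3)
  D (down): blocked, stay at (x=1, y=3)
  U (up): blocked, stay at (x=1, y=3)
  R (right): (x=1, y=3) -> (x=2, y=3)
Final: (x=2, y=3)

Answer: Final position: (x=2, y=3)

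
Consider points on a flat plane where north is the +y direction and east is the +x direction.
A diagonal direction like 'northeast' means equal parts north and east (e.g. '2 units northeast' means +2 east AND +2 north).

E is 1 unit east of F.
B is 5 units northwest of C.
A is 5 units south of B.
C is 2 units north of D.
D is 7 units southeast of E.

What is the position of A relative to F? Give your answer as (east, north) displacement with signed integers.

Answer: A is at (east=3, north=-5) relative to F.

Derivation:
Place F at the origin (east=0, north=0).
  E is 1 unit east of F: delta (east=+1, north=+0); E at (east=1, north=0).
  D is 7 units southeast of E: delta (east=+7, north=-7); D at (east=8, north=-7).
  C is 2 units north of D: delta (east=+0, north=+2); C at (east=8, north=-5).
  B is 5 units northwest of C: delta (east=-5, north=+5); B at (east=3, north=0).
  A is 5 units south of B: delta (east=+0, north=-5); A at (east=3, north=-5).
Therefore A relative to F: (east=3, north=-5).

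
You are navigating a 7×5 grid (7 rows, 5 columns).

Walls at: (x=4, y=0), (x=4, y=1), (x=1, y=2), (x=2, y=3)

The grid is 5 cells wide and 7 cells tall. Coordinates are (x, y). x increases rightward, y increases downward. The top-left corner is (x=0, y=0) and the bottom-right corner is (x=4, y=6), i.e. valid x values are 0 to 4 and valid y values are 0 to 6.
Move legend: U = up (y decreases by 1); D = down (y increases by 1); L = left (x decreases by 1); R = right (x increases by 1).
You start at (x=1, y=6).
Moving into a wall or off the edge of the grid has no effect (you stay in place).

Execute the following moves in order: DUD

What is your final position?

Answer: Final position: (x=1, y=6)

Derivation:
Start: (x=1, y=6)
  D (down): blocked, stay at (x=1, y=6)
  U (up): (x=1, y=6) -> (x=1, y=5)
  D (down): (x=1, y=5) -> (x=1, y=6)
Final: (x=1, y=6)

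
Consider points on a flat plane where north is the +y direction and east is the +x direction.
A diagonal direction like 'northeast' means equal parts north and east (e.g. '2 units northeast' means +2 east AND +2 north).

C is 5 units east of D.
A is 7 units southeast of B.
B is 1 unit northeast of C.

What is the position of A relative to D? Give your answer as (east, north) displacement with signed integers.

Place D at the origin (east=0, north=0).
  C is 5 units east of D: delta (east=+5, north=+0); C at (east=5, north=0).
  B is 1 unit northeast of C: delta (east=+1, north=+1); B at (east=6, north=1).
  A is 7 units southeast of B: delta (east=+7, north=-7); A at (east=13, north=-6).
Therefore A relative to D: (east=13, north=-6).

Answer: A is at (east=13, north=-6) relative to D.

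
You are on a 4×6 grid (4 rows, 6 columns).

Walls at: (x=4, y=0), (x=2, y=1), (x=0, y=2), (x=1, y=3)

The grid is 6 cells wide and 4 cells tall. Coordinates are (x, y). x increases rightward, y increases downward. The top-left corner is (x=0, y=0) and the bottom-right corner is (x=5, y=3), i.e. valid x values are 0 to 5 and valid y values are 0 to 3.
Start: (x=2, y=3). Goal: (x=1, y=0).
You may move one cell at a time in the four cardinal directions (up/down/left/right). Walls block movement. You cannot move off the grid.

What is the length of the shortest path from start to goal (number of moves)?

Answer: Shortest path length: 4

Derivation:
BFS from (x=2, y=3) until reaching (x=1, y=0):
  Distance 0: (x=2, y=3)
  Distance 1: (x=2, y=2), (x=3, y=3)
  Distance 2: (x=1, y=2), (x=3, y=2), (x=4, y=3)
  Distance 3: (x=1, y=1), (x=3, y=1), (x=4, y=2), (x=5, y=3)
  Distance 4: (x=1, y=0), (x=3, y=0), (x=0, y=1), (x=4, y=1), (x=5, y=2)  <- goal reached here
One shortest path (4 moves): (x=2, y=3) -> (x=2, y=2) -> (x=1, y=2) -> (x=1, y=1) -> (x=1, y=0)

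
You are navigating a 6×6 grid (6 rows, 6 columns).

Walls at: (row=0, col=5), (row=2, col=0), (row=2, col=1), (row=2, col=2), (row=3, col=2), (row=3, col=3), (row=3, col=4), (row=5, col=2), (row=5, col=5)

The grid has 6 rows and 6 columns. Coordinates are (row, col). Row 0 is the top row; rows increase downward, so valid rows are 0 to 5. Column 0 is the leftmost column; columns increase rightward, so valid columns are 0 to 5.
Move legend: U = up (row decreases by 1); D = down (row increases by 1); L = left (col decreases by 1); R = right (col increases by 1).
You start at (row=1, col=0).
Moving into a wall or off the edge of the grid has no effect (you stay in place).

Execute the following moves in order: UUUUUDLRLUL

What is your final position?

Start: (row=1, col=0)
  U (up): (row=1, col=0) -> (row=0, col=0)
  [×4]U (up): blocked, stay at (row=0, col=0)
  D (down): (row=0, col=0) -> (row=1, col=0)
  L (left): blocked, stay at (row=1, col=0)
  R (right): (row=1, col=0) -> (row=1, col=1)
  L (left): (row=1, col=1) -> (row=1, col=0)
  U (up): (row=1, col=0) -> (row=0, col=0)
  L (left): blocked, stay at (row=0, col=0)
Final: (row=0, col=0)

Answer: Final position: (row=0, col=0)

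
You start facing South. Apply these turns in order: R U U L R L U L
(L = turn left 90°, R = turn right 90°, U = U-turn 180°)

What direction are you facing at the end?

Start: South
  R (right (90° clockwise)) -> West
  U (U-turn (180°)) -> East
  U (U-turn (180°)) -> West
  L (left (90° counter-clockwise)) -> South
  R (right (90° clockwise)) -> West
  L (left (90° counter-clockwise)) -> South
  U (U-turn (180°)) -> North
  L (left (90° counter-clockwise)) -> West
Final: West

Answer: Final heading: West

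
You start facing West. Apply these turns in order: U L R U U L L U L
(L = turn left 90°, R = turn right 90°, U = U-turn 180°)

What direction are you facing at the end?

Start: West
  U (U-turn (180°)) -> East
  L (left (90° counter-clockwise)) -> North
  R (right (90° clockwise)) -> East
  U (U-turn (180°)) -> West
  U (U-turn (180°)) -> East
  L (left (90° counter-clockwise)) -> North
  L (left (90° counter-clockwise)) -> West
  U (U-turn (180°)) -> East
  L (left (90° counter-clockwise)) -> North
Final: North

Answer: Final heading: North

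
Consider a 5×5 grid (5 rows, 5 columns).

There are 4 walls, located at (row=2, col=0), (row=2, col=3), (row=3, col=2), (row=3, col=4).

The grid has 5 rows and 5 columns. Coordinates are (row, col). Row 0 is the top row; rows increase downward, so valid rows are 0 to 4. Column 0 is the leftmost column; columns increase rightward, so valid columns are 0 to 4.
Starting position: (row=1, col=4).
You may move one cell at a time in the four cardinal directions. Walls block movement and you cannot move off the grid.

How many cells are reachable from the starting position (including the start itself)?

Answer: Reachable cells: 21

Derivation:
BFS flood-fill from (row=1, col=4):
  Distance 0: (row=1, col=4)
  Distance 1: (row=0, col=4), (row=1, col=3), (row=2, col=4)
  Distance 2: (row=0, col=3), (row=1, col=2)
  Distance 3: (row=0, col=2), (row=1, col=1), (row=2, col=2)
  Distance 4: (row=0, col=1), (row=1, col=0), (row=2, col=1)
  Distance 5: (row=0, col=0), (row=3, col=1)
  Distance 6: (row=3, col=0), (row=4, col=1)
  Distance 7: (row=4, col=0), (row=4, col=2)
  Distance 8: (row=4, col=3)
  Distance 9: (row=3, col=3), (row=4, col=4)
Total reachable: 21 (grid has 21 open cells total)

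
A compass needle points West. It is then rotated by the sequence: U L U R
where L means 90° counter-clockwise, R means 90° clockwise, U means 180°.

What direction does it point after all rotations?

Start: West
  U (U-turn (180°)) -> East
  L (left (90° counter-clockwise)) -> North
  U (U-turn (180°)) -> South
  R (right (90° clockwise)) -> West
Final: West

Answer: Final heading: West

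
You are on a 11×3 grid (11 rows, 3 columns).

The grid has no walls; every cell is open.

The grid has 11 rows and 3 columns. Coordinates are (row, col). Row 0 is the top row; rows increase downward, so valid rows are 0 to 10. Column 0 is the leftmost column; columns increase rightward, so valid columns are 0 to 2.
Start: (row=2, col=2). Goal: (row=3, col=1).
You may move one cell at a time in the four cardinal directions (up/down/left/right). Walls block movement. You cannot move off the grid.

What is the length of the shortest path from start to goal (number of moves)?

Answer: Shortest path length: 2

Derivation:
BFS from (row=2, col=2) until reaching (row=3, col=1):
  Distance 0: (row=2, col=2)
  Distance 1: (row=1, col=2), (row=2, col=1), (row=3, col=2)
  Distance 2: (row=0, col=2), (row=1, col=1), (row=2, col=0), (row=3, col=1), (row=4, col=2)  <- goal reached here
One shortest path (2 moves): (row=2, col=2) -> (row=2, col=1) -> (row=3, col=1)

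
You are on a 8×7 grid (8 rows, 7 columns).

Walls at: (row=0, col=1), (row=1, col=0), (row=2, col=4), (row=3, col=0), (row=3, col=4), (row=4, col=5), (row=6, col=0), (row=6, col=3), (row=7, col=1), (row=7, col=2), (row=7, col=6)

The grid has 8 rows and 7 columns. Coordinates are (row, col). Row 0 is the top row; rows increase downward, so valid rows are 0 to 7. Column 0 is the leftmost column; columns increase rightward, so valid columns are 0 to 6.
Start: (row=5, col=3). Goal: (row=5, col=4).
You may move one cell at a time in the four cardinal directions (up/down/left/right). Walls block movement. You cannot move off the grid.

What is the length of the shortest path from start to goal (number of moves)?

BFS from (row=5, col=3) until reaching (row=5, col=4):
  Distance 0: (row=5, col=3)
  Distance 1: (row=4, col=3), (row=5, col=2), (row=5, col=4)  <- goal reached here
One shortest path (1 moves): (row=5, col=3) -> (row=5, col=4)

Answer: Shortest path length: 1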